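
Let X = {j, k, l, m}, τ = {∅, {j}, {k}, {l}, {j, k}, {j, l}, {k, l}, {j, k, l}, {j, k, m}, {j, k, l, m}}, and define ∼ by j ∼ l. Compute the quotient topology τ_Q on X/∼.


X/∼ = {[j=l], [k], [m]}; |τ_Q| = 5.

Equivalence classes: [j=l], [k], [m].
Quotient map π: X → X/∼ sends j ↦ [j=l], k ↦ [k], l ↦ [j=l], m ↦ [m].
For each subset V ⊆ X/∼, compute π^{-1}(V) ⊆ X and check whether π^{-1}(V) ∈ τ. V is open in τ_Q iff π^{-1}(V) ∈ τ.
  V = {}: π^{-1}(V) = ∅ ∈ τ ✓.
  V = {[j=l]}: π^{-1}(V) = {j, l} ∈ τ ✓.
  V = {[k]}: π^{-1}(V) = {k} ∈ τ ✓.
  V = {[j=l], [k]}: π^{-1}(V) = {j, k, l} ∈ τ ✓.
  V = {[m]}: π^{-1}(V) = {m} ∉ τ ✗.
  V = {[j=l], [m]}: π^{-1}(V) = {j, l, m} ∉ τ ✗.
  V = {[k], [m]}: π^{-1}(V) = {k, m} ∉ τ ✗.
  V = {[j=l], [k], [m]}: π^{-1}(V) = {j, k, l, m} ∈ τ ✓.
Open sets in the quotient: τ_Q = {{}, {[j=l]}, {[k]}, {[j=l], [k]}, {[j=l], [k], [m]}} (5 elements).


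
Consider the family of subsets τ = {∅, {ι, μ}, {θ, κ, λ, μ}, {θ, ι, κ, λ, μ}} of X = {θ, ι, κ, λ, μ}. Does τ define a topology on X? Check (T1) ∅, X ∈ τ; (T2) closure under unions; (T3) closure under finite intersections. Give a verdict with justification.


τ is NOT a topology on X.

Axiom (T1): ∅ ∈ τ? Yes; X ∈ τ? Yes.
Axiom (T2/T3): check pairwise unions and intersections of members of τ.
Counterexample for (T3): {ι, μ} ∩ {θ, κ, λ, μ} = {μ} ∉ τ. Therefore τ is NOT a topology.


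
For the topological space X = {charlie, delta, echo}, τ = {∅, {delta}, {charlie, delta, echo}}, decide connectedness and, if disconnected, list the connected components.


(X, τ) is connected.

Find clopen sets (U ∈ τ with X ∖ U ∈ τ):
  U = ∅, X ∖ U = {charlie, delta, echo} — both open, so U is clopen.
  U = {charlie, delta, echo}, X ∖ U = ∅ — both open, so U is clopen.
Only trivial clopens (∅ and X) exist, so (X, τ) is connected.
Compute connected components by grouping points that agree on all clopens:
  component: {charlie, delta, echo}


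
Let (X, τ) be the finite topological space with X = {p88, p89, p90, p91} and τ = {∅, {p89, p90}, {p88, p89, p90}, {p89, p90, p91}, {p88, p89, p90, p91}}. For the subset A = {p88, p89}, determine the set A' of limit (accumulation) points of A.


A' = {p88, p90, p91}

For each x ∈ X, list the open sets U ∈ τ with x ∈ U, then check whether U ∩ (A ∖ {x}) ≠ ∅ for every such U.
  x = p88: opens ∋ x are {p88, p89, p90}, {p88, p89, p90, p91}; each meets A ∖ {p88}, so x IS a limit point.
  x = p89: open {p89, p90} ∋ x has {p89, p90} ∩ (A ∖ {p89}) = ∅, so x is NOT a limit point.
  x = p90: opens ∋ x are {p89, p90}, {p88, p89, p90}, {p89, p90, p91}, {p88, p89, p90, p91}; each meets A ∖ {p90}, so x IS a limit point.
  x = p91: opens ∋ x are {p89, p90, p91}, {p88, p89, p90, p91}; each meets A ∖ {p91}, so x IS a limit point.
Collecting: A' = {p88, p90, p91}.


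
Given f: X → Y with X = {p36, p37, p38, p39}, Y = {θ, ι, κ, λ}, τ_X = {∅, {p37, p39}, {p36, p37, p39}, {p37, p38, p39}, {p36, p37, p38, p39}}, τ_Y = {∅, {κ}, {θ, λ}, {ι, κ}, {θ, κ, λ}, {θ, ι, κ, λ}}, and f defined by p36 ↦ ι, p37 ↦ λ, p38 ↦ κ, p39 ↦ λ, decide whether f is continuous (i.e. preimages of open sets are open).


f is NOT continuous.

Compute f^{-1}(U) for each U ∈ τ_Y:
  U = ∅: f^{-1}(U) = ∅ ∈ τ_X ✓.
  U = {κ}: f^{-1}(U) = {p38} ∉ τ_X ✗.
  U = {θ, λ}: f^{-1}(U) = {p37, p39} ∈ τ_X ✓.
  U = {ι, κ}: f^{-1}(U) = {p36, p38} ∉ τ_X ✗.
  U = {θ, κ, λ}: f^{-1}(U) = {p37, p38, p39} ∈ τ_X ✓.
  U = {θ, ι, κ, λ}: f^{-1}(U) = {p36, p37, p38, p39} ∈ τ_X ✓.
Found U = {κ} with f^{-1}(U) = {p38} not in τ_X. Therefore f is NOT continuous.


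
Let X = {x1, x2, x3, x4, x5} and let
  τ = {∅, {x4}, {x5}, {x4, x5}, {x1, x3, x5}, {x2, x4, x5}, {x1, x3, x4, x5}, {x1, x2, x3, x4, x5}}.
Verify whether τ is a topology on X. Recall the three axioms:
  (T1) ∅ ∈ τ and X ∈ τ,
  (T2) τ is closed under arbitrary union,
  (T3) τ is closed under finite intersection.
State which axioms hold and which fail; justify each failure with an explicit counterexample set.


τ IS a topology on X.

Axiom (T1): ∅ ∈ τ? Yes; X ∈ τ? Yes.
Axiom (T2/T3): check pairwise unions and intersections of members of τ.
All pairwise intersections and unions checked — each lies in τ. Therefore τ satisfies (T1), (T2), (T3): it IS a topology on X.


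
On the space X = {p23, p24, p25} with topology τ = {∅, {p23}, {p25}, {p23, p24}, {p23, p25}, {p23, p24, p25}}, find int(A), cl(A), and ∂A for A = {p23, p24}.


int(A) = {p23, p24}, cl(A) = {p23, p24}, ∂A = ∅.

Closed sets in (X, τ) are complements of opens:
  closed(X, τ) = {∅, {p24}, {p25}, {p23, p24}, {p24, p25}, {p23, p24, p25}}.
int(A) = ⋃ {U ∈ τ : U ⊆ A}. Opens contained in A: ∅, {p23}, {p23, p24}.
Taking the union of these: int(A) = {p23, p24}.
cl(A) = ⋂ {C closed : A ⊆ C}. Closed sets containing A: {p23, p24}, {p23, p24, p25}.
Intersecting these: cl(A) = {p23, p24}.
∂A = cl(A) ∖ int(A) = {p23, p24} ∖ {p23, p24} = ∅.


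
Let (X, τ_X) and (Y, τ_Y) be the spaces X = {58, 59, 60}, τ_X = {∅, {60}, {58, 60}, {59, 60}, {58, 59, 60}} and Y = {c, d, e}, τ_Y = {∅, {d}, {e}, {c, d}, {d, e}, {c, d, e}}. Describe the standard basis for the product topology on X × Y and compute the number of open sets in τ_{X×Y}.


Basis B = {∅ × ∅, {60} × {d}, {60} × {e}, {58, 60} × {d}, {58, 60} × {e}, {59, 60} × {d}, {59, 60} × {e}, {60} × {c, d}, {60} × {d, e}, {58, 59, 60} × {d}, {58, 59, 60} × {e}, {60} × {c, d, e}, {58, 60} × {c, d}, {58, 60} × {d, e}, {59, 60} × {c, d}, {59, 60} × {d, e}, {58, 60} × {c, d, e}, {58, 59, 60} × {c, d}, {58, 59, 60} × {d, e}, {59, 60} × {c, d, e}, {58, 59, 60} × {c, d, e}}; |τ_{X×Y}| = 70.

Enumerate products U × V with U ∈ τ_X, V ∈ τ_Y (deduplicated):
  ∅ × ∅ = {} (∅)
  {60} × {d} = {(60,d)}
  {60} × {e} = {(60,e)}
  {58, 60} × {d} = {(58,d), (60,d)}
  {58, 60} × {e} = {(58,e), (60,e)}
  {59, 60} × {d} = {(59,d), (60,d)}
  {59, 60} × {e} = {(59,e), (60,e)}
  {60} × {c, d} = {(60,c), (60,d)}
  {60} × {d, e} = {(60,d), (60,e)}
  {58, 59, 60} × {d} = {(58,d), (59,d), (60,d)}
  {58, 59, 60} × {e} = {(58,e), (59,e), (60,e)}
  {60} × {c, d, e} = {(60,c), (60,d), (60,e)}
  {58, 60} × {c, d} = {(58,c), (58,d), (60,c), (60,d)}
  {58, 60} × {d, e} = {(58,d), (58,e), (60,d), (60,e)}
  {59, 60} × {c, d} = {(59,c), (59,d), (60,c), (60,d)}
  {59, 60} × {d, e} = {(59,d), (59,e), (60,d), (60,e)}
  {58, 60} × {c, d, e} = {(58,c), (58,d), (58,e), (60,c), (60,d), (60,e)}
  {58, 59, 60} × {c, d} = {(58,c), (58,d), (59,c), (59,d), (60,c), (60,d)}
  {58, 59, 60} × {d, e} = {(58,d), (58,e), (59,d), (59,e), (60,d), (60,e)}
  {59, 60} × {c, d, e} = {(59,c), (59,d), (59,e), (60,c), (60,d), (60,e)}
  {58, 59, 60} × {c, d, e} = {(58,c), (58,d), (58,e), (59,c), (59,d), (59,e), (60,c), (60,d), (60,e)}
These 21 distinct sets form the basis B.
Close under arbitrary unions to get τ_{X×Y}; counting gives |τ_{X×Y}| = 70.


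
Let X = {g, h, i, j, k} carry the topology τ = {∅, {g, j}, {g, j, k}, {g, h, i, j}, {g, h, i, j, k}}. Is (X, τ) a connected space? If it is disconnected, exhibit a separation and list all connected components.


(X, τ) is connected.

Find clopen sets (U ∈ τ with X ∖ U ∈ τ):
  U = ∅, X ∖ U = {g, h, i, j, k} — both open, so U is clopen.
  U = {g, h, i, j, k}, X ∖ U = ∅ — both open, so U is clopen.
Only trivial clopens (∅ and X) exist, so (X, τ) is connected.
Compute connected components by grouping points that agree on all clopens:
  component: {g, h, i, j, k}


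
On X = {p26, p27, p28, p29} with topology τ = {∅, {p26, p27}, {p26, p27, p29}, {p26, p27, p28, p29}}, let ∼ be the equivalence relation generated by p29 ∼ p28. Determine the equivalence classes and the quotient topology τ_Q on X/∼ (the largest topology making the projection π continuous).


X/∼ = {[p26], [p27], [p28=p29]}; |τ_Q| = 3.

Equivalence classes: [p26], [p27], [p28=p29].
Quotient map π: X → X/∼ sends p26 ↦ [p26], p27 ↦ [p27], p28 ↦ [p28=p29], p29 ↦ [p28=p29].
For each subset V ⊆ X/∼, compute π^{-1}(V) ⊆ X and check whether π^{-1}(V) ∈ τ. V is open in τ_Q iff π^{-1}(V) ∈ τ.
  V = {}: π^{-1}(V) = ∅ ∈ τ ✓.
  V = {[p26]}: π^{-1}(V) = {p26} ∉ τ ✗.
  V = {[p27]}: π^{-1}(V) = {p27} ∉ τ ✗.
  V = {[p26], [p27]}: π^{-1}(V) = {p26, p27} ∈ τ ✓.
  V = {[p28=p29]}: π^{-1}(V) = {p28, p29} ∉ τ ✗.
  V = {[p26], [p28=p29]}: π^{-1}(V) = {p26, p28, p29} ∉ τ ✗.
  V = {[p27], [p28=p29]}: π^{-1}(V) = {p27, p28, p29} ∉ τ ✗.
  V = {[p26], [p27], [p28=p29]}: π^{-1}(V) = {p26, p27, p28, p29} ∈ τ ✓.
Open sets in the quotient: τ_Q = {{}, {[p26], [p27]}, {[p26], [p27], [p28=p29]}} (3 elements).


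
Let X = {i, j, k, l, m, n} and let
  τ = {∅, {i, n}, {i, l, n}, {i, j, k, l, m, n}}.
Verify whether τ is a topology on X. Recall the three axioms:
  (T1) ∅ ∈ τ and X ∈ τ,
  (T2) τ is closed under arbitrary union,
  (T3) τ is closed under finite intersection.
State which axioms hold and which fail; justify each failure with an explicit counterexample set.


τ IS a topology on X.

Axiom (T1): ∅ ∈ τ? Yes; X ∈ τ? Yes.
Axiom (T2/T3): check pairwise unions and intersections of members of τ.
All pairwise intersections and unions checked — each lies in τ. Therefore τ satisfies (T1), (T2), (T3): it IS a topology on X.


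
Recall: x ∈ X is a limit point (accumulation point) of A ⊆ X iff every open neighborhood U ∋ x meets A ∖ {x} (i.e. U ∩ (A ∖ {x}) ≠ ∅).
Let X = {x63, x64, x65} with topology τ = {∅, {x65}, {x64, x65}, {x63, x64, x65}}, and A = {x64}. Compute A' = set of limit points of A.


A' = {x63}

For each x ∈ X, list the open sets U ∈ τ with x ∈ U, then check whether U ∩ (A ∖ {x}) ≠ ∅ for every such U.
  x = x63: opens ∋ x are {x63, x64, x65}; each meets A ∖ {x63}, so x IS a limit point.
  x = x64: open {x64, x65} ∋ x has {x64, x65} ∩ (A ∖ {x64}) = ∅, so x is NOT a limit point.
  x = x65: open {x65} ∋ x has {x65} ∩ (A ∖ {x65}) = ∅, so x is NOT a limit point.
Collecting: A' = {x63}.


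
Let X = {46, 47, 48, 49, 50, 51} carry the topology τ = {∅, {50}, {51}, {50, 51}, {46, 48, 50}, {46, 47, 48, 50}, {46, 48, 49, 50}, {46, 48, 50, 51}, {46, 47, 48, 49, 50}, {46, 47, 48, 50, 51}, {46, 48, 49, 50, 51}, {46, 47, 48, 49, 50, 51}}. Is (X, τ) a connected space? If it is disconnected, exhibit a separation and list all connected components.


(X, τ) is disconnected; components = [{51}, {46, 47, 48, 49, 50}].

Find clopen sets (U ∈ τ with X ∖ U ∈ τ):
  U = ∅, X ∖ U = {46, 47, 48, 49, 50, 51} — both open, so U is clopen.
  U = {51}, X ∖ U = {46, 47, 48, 49, 50} — both open, so U is clopen.
  U = {46, 47, 48, 49, 50}, X ∖ U = {51} — both open, so U is clopen.
  U = {46, 47, 48, 49, 50, 51}, X ∖ U = ∅ — both open, so U is clopen.
Nontrivial clopen(s) exist: e.g. {51}. So (X, τ) is disconnected.
Compute connected components by grouping points that agree on all clopens:
  component: {51}
  component: {46, 47, 48, 49, 50}


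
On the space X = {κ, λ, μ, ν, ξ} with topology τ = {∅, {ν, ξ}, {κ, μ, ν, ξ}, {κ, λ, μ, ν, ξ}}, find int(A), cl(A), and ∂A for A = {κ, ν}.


int(A) = ∅, cl(A) = {κ, λ, μ, ν, ξ}, ∂A = {κ, λ, μ, ν, ξ}.

Closed sets in (X, τ) are complements of opens:
  closed(X, τ) = {∅, {λ}, {κ, λ, μ}, {κ, λ, μ, ν, ξ}}.
int(A) = ⋃ {U ∈ τ : U ⊆ A}. Opens contained in A: ∅.
Taking the union of these: int(A) = ∅.
cl(A) = ⋂ {C closed : A ⊆ C}. Closed sets containing A: {κ, λ, μ, ν, ξ}.
Intersecting these: cl(A) = {κ, λ, μ, ν, ξ}.
∂A = cl(A) ∖ int(A) = {κ, λ, μ, ν, ξ} ∖ ∅ = {κ, λ, μ, ν, ξ}.


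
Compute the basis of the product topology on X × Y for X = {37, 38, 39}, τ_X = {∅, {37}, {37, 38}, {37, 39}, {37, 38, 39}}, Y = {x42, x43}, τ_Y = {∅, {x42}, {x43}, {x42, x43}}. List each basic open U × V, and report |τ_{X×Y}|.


Basis B = {∅ × ∅, {37} × {x42}, {37} × {x43}, {37} × {x42, x43}, {37, 38} × {x42}, {37, 39} × {x42}, {37, 38} × {x43}, {37, 39} × {x43}, {37, 38, 39} × {x42}, {37, 38, 39} × {x43}, {37, 38} × {x42, x43}, {37, 39} × {x42, x43}, {37, 38, 39} × {x42, x43}}; |τ_{X×Y}| = 25.

Enumerate products U × V with U ∈ τ_X, V ∈ τ_Y (deduplicated):
  ∅ × ∅ = {} (∅)
  {37} × {x42} = {(37,x42)}
  {37} × {x43} = {(37,x43)}
  {37} × {x42, x43} = {(37,x42), (37,x43)}
  {37, 38} × {x42} = {(37,x42), (38,x42)}
  {37, 39} × {x42} = {(37,x42), (39,x42)}
  {37, 38} × {x43} = {(37,x43), (38,x43)}
  {37, 39} × {x43} = {(37,x43), (39,x43)}
  {37, 38, 39} × {x42} = {(37,x42), (38,x42), (39,x42)}
  {37, 38, 39} × {x43} = {(37,x43), (38,x43), (39,x43)}
  {37, 38} × {x42, x43} = {(37,x42), (37,x43), (38,x42), (38,x43)}
  {37, 39} × {x42, x43} = {(37,x42), (37,x43), (39,x42), (39,x43)}
  {37, 38, 39} × {x42, x43} = {(37,x42), (37,x43), (38,x42), (38,x43), (39,x42), (39,x43)}
These 13 distinct sets form the basis B.
Close under arbitrary unions to get τ_{X×Y}; counting gives |τ_{X×Y}| = 25.


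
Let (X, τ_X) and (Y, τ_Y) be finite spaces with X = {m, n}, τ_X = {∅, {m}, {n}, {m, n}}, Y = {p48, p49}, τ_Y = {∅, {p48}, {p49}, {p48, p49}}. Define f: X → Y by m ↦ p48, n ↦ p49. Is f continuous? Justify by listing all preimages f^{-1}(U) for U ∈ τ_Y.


f IS continuous.

Compute f^{-1}(U) for each U ∈ τ_Y:
  U = ∅: f^{-1}(U) = ∅ ∈ τ_X ✓.
  U = {p48}: f^{-1}(U) = {m} ∈ τ_X ✓.
  U = {p49}: f^{-1}(U) = {n} ∈ τ_X ✓.
  U = {p48, p49}: f^{-1}(U) = {m, n} ∈ τ_X ✓.
Every preimage lies in τ_X, so f IS continuous.


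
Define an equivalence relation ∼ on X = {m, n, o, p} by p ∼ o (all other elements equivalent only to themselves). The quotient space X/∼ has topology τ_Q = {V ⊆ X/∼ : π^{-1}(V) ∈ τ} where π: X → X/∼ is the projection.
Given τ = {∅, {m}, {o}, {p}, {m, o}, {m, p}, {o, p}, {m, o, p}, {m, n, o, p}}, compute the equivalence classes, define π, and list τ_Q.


X/∼ = {[m], [n], [o=p]}; |τ_Q| = 5.

Equivalence classes: [m], [n], [o=p].
Quotient map π: X → X/∼ sends m ↦ [m], n ↦ [n], o ↦ [o=p], p ↦ [o=p].
For each subset V ⊆ X/∼, compute π^{-1}(V) ⊆ X and check whether π^{-1}(V) ∈ τ. V is open in τ_Q iff π^{-1}(V) ∈ τ.
  V = {}: π^{-1}(V) = ∅ ∈ τ ✓.
  V = {[m]}: π^{-1}(V) = {m} ∈ τ ✓.
  V = {[n]}: π^{-1}(V) = {n} ∉ τ ✗.
  V = {[m], [n]}: π^{-1}(V) = {m, n} ∉ τ ✗.
  V = {[o=p]}: π^{-1}(V) = {o, p} ∈ τ ✓.
  V = {[m], [o=p]}: π^{-1}(V) = {m, o, p} ∈ τ ✓.
  V = {[n], [o=p]}: π^{-1}(V) = {n, o, p} ∉ τ ✗.
  V = {[m], [n], [o=p]}: π^{-1}(V) = {m, n, o, p} ∈ τ ✓.
Open sets in the quotient: τ_Q = {{}, {[m]}, {[o=p]}, {[m], [o=p]}, {[m], [n], [o=p]}} (5 elements).


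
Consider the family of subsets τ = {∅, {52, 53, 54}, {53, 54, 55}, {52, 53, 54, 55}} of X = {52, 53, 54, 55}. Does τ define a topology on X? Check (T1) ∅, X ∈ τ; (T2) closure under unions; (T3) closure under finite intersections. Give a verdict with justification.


τ is NOT a topology on X.

Axiom (T1): ∅ ∈ τ? Yes; X ∈ τ? Yes.
Axiom (T2/T3): check pairwise unions and intersections of members of τ.
Counterexample for (T3): {52, 53, 54} ∩ {53, 54, 55} = {53, 54} ∉ τ. Therefore τ is NOT a topology.


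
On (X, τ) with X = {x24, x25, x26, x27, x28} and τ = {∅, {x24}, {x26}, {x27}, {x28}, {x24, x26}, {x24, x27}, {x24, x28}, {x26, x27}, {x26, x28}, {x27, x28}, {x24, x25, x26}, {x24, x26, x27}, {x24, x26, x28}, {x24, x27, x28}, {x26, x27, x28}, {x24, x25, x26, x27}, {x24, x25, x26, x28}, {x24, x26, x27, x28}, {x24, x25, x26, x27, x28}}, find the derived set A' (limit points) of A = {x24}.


A' = {x25}

For each x ∈ X, list the open sets U ∈ τ with x ∈ U, then check whether U ∩ (A ∖ {x}) ≠ ∅ for every such U.
  x = x24: open {x24} ∋ x has {x24} ∩ (A ∖ {x24}) = ∅, so x is NOT a limit point.
  x = x25: opens ∋ x are {x24, x25, x26}, {x24, x25, x26, x27}, {x24, x25, x26, x28}, {x24, x25, x26, x27, x28}; each meets A ∖ {x25}, so x IS a limit point.
  x = x26: open {x26} ∋ x has {x26} ∩ (A ∖ {x26}) = ∅, so x is NOT a limit point.
  x = x27: open {x27} ∋ x has {x27} ∩ (A ∖ {x27}) = ∅, so x is NOT a limit point.
  x = x28: open {x28} ∋ x has {x28} ∩ (A ∖ {x28}) = ∅, so x is NOT a limit point.
Collecting: A' = {x25}.


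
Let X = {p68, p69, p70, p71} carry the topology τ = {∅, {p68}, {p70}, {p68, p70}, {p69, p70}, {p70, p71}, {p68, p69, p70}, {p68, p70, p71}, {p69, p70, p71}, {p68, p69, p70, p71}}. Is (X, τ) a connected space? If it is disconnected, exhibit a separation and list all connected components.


(X, τ) is disconnected; components = [{p68}, {p69, p70, p71}].

Find clopen sets (U ∈ τ with X ∖ U ∈ τ):
  U = ∅, X ∖ U = {p68, p69, p70, p71} — both open, so U is clopen.
  U = {p68}, X ∖ U = {p69, p70, p71} — both open, so U is clopen.
  U = {p69, p70, p71}, X ∖ U = {p68} — both open, so U is clopen.
  U = {p68, p69, p70, p71}, X ∖ U = ∅ — both open, so U is clopen.
Nontrivial clopen(s) exist: e.g. {p69, p70, p71}. So (X, τ) is disconnected.
Compute connected components by grouping points that agree on all clopens:
  component: {p68}
  component: {p69, p70, p71}


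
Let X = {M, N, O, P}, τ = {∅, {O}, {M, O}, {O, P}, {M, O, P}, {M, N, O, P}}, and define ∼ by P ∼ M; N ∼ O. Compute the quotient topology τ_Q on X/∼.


X/∼ = {[M=P], [N=O]}; |τ_Q| = 2.

Equivalence classes: [M=P], [N=O].
Quotient map π: X → X/∼ sends M ↦ [M=P], N ↦ [N=O], O ↦ [N=O], P ↦ [M=P].
For each subset V ⊆ X/∼, compute π^{-1}(V) ⊆ X and check whether π^{-1}(V) ∈ τ. V is open in τ_Q iff π^{-1}(V) ∈ τ.
  V = {}: π^{-1}(V) = ∅ ∈ τ ✓.
  V = {[M=P]}: π^{-1}(V) = {M, P} ∉ τ ✗.
  V = {[N=O]}: π^{-1}(V) = {N, O} ∉ τ ✗.
  V = {[M=P], [N=O]}: π^{-1}(V) = {M, N, O, P} ∈ τ ✓.
Open sets in the quotient: τ_Q = {{}, {[M=P], [N=O]}} (2 elements).


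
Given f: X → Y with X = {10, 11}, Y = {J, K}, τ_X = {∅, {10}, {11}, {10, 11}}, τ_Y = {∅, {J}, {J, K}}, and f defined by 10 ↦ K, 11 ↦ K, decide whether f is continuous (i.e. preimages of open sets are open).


f IS continuous.

Compute f^{-1}(U) for each U ∈ τ_Y:
  U = ∅: f^{-1}(U) = ∅ ∈ τ_X ✓.
  U = {J}: f^{-1}(U) = ∅ ∈ τ_X ✓.
  U = {J, K}: f^{-1}(U) = {10, 11} ∈ τ_X ✓.
Every preimage lies in τ_X, so f IS continuous.


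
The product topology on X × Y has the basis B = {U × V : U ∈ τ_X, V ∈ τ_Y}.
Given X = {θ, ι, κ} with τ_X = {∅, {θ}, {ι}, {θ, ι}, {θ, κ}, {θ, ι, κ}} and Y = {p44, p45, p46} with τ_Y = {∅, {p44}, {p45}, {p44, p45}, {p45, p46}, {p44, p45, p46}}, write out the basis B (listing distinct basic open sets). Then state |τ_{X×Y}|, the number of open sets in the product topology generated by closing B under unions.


Basis B = {∅ × ∅, {θ} × {p44}, {θ} × {p45}, {ι} × {p44}, {ι} × {p45}, {θ} × {p44, p45}, {θ, ι} × {p44}, {θ, κ} × {p44}, {θ} × {p45, p46}, {θ, ι} × {p45}, {θ, κ} × {p45}, {ι} × {p44, p45}, {ι} × {p45, p46}, {θ} × {p44, p45, p46}, {θ, ι, κ} × {p44}, {θ, ι, κ} × {p45}, {ι} × {p44, p45, p46}, {θ, ι} × {p44, p45}, {θ, κ} × {p44, p45}, {θ, ι} × {p45, p46}, {θ, κ} × {p45, p46}, {θ, ι} × {p44, p45, p46}, {θ, κ} × {p44, p45, p46}, {θ, ι, κ} × {p44, p45}, {θ, ι, κ} × {p45, p46}, {θ, ι, κ} × {p44, p45, p46}}; |τ_{X×Y}| = 108.

Enumerate products U × V with U ∈ τ_X, V ∈ τ_Y (deduplicated):
  ∅ × ∅ = {} (∅)
  {θ} × {p44} = {(θ,p44)}
  {θ} × {p45} = {(θ,p45)}
  {ι} × {p44} = {(ι,p44)}
  {ι} × {p45} = {(ι,p45)}
  {θ} × {p44, p45} = {(θ,p44), (θ,p45)}
  {θ, ι} × {p44} = {(θ,p44), (ι,p44)}
  {θ, κ} × {p44} = {(θ,p44), (κ,p44)}
  {θ} × {p45, p46} = {(θ,p45), (θ,p46)}
  {θ, ι} × {p45} = {(θ,p45), (ι,p45)}
  {θ, κ} × {p45} = {(θ,p45), (κ,p45)}
  {ι} × {p44, p45} = {(ι,p44), (ι,p45)}
  {ι} × {p45, p46} = {(ι,p45), (ι,p46)}
  {θ} × {p44, p45, p46} = {(θ,p44), (θ,p45), (θ,p46)}
  {θ, ι, κ} × {p44} = {(θ,p44), (ι,p44), (κ,p44)}
  {θ, ι, κ} × {p45} = {(θ,p45), (ι,p45), (κ,p45)}
  {ι} × {p44, p45, p46} = {(ι,p44), (ι,p45), (ι,p46)}
  {θ, ι} × {p44, p45} = {(θ,p44), (θ,p45), (ι,p44), (ι,p45)}
  {θ, κ} × {p44, p45} = {(θ,p44), (θ,p45), (κ,p44), (κ,p45)}
  {θ, ι} × {p45, p46} = {(θ,p45), (θ,p46), (ι,p45), (ι,p46)}
  {θ, κ} × {p45, p46} = {(θ,p45), (θ,p46), (κ,p45), (κ,p46)}
  {θ, ι} × {p44, p45, p46} = {(θ,p44), (θ,p45), (θ,p46), (ι,p44), (ι,p45), (ι,p46)}
  {θ, κ} × {p44, p45, p46} = {(θ,p44), (θ,p45), (θ,p46), (κ,p44), (κ,p45), (κ,p46)}
  {θ, ι, κ} × {p44, p45} = {(θ,p44), (θ,p45), (ι,p44), (ι,p45), (κ,p44), (κ,p45)}
  {θ, ι, κ} × {p45, p46} = {(θ,p45), (θ,p46), (ι,p45), (ι,p46), (κ,p45), (κ,p46)}
  {θ, ι, κ} × {p44, p45, p46} = {(θ,p44), (θ,p45), (θ,p46), (ι,p44), (ι,p45), (ι,p46), (κ,p44), (κ,p45), (κ,p46)}
These 26 distinct sets form the basis B.
Close under arbitrary unions to get τ_{X×Y}; counting gives |τ_{X×Y}| = 108.


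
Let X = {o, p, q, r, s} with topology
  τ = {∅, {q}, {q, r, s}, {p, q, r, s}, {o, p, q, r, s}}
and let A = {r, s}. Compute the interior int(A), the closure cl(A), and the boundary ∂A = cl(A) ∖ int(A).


int(A) = ∅, cl(A) = {o, p, r, s}, ∂A = {o, p, r, s}.

Closed sets in (X, τ) are complements of opens:
  closed(X, τ) = {∅, {o}, {o, p}, {o, p, r, s}, {o, p, q, r, s}}.
int(A) = ⋃ {U ∈ τ : U ⊆ A}. Opens contained in A: ∅.
Taking the union of these: int(A) = ∅.
cl(A) = ⋂ {C closed : A ⊆ C}. Closed sets containing A: {o, p, r, s}, {o, p, q, r, s}.
Intersecting these: cl(A) = {o, p, r, s}.
∂A = cl(A) ∖ int(A) = {o, p, r, s} ∖ ∅ = {o, p, r, s}.


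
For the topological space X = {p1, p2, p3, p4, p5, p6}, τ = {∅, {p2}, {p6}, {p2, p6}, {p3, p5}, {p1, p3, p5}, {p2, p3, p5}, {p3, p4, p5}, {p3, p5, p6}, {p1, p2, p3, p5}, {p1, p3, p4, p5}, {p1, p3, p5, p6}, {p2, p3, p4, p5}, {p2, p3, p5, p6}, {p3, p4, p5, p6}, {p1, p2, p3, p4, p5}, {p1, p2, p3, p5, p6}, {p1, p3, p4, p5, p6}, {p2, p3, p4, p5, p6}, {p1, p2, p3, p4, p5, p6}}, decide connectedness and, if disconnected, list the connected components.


(X, τ) is disconnected; components = [{p2}, {p6}, {p1, p3, p4, p5}].

Find clopen sets (U ∈ τ with X ∖ U ∈ τ):
  U = ∅, X ∖ U = {p1, p2, p3, p4, p5, p6} — both open, so U is clopen.
  U = {p2}, X ∖ U = {p1, p3, p4, p5, p6} — both open, so U is clopen.
  U = {p6}, X ∖ U = {p1, p2, p3, p4, p5} — both open, so U is clopen.
  U = {p2, p6}, X ∖ U = {p1, p3, p4, p5} — both open, so U is clopen.
  U = {p1, p3, p4, p5}, X ∖ U = {p2, p6} — both open, so U is clopen.
  U = {p1, p2, p3, p4, p5}, X ∖ U = {p6} — both open, so U is clopen.
  U = {p1, p3, p4, p5, p6}, X ∖ U = {p2} — both open, so U is clopen.
  U = {p1, p2, p3, p4, p5, p6}, X ∖ U = ∅ — both open, so U is clopen.
Nontrivial clopen(s) exist: e.g. {p1, p2, p3, p4, p5}. So (X, τ) is disconnected.
Compute connected components by grouping points that agree on all clopens:
  component: {p2}
  component: {p6}
  component: {p1, p3, p4, p5}


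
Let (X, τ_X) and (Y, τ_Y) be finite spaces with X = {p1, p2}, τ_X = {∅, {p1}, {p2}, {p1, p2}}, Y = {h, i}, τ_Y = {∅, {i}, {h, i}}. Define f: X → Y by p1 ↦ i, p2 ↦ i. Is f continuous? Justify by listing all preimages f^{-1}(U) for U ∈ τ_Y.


f IS continuous.

Compute f^{-1}(U) for each U ∈ τ_Y:
  U = ∅: f^{-1}(U) = ∅ ∈ τ_X ✓.
  U = {i}: f^{-1}(U) = {p1, p2} ∈ τ_X ✓.
  U = {h, i}: f^{-1}(U) = {p1, p2} ∈ τ_X ✓.
Every preimage lies in τ_X, so f IS continuous.


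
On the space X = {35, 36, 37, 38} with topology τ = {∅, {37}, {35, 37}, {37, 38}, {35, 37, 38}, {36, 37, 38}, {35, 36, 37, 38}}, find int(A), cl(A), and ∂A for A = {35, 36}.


int(A) = ∅, cl(A) = {35, 36}, ∂A = {35, 36}.

Closed sets in (X, τ) are complements of opens:
  closed(X, τ) = {∅, {35}, {36}, {35, 36}, {36, 38}, {35, 36, 38}, {35, 36, 37, 38}}.
int(A) = ⋃ {U ∈ τ : U ⊆ A}. Opens contained in A: ∅.
Taking the union of these: int(A) = ∅.
cl(A) = ⋂ {C closed : A ⊆ C}. Closed sets containing A: {35, 36}, {35, 36, 38}, {35, 36, 37, 38}.
Intersecting these: cl(A) = {35, 36}.
∂A = cl(A) ∖ int(A) = {35, 36} ∖ ∅ = {35, 36}.


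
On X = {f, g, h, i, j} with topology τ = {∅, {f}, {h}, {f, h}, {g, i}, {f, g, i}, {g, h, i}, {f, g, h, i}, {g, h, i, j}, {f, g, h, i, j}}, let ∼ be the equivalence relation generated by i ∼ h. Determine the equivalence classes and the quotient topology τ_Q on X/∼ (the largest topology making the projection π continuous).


X/∼ = {[f], [g], [h=i], [j]}; |τ_Q| = 6.

Equivalence classes: [f], [g], [h=i], [j].
Quotient map π: X → X/∼ sends f ↦ [f], g ↦ [g], h ↦ [h=i], i ↦ [h=i], j ↦ [j].
For each subset V ⊆ X/∼, compute π^{-1}(V) ⊆ X and check whether π^{-1}(V) ∈ τ. V is open in τ_Q iff π^{-1}(V) ∈ τ.
  V = {}: π^{-1}(V) = ∅ ∈ τ ✓.
  V = {[f]}: π^{-1}(V) = {f} ∈ τ ✓.
  V = {[g]}: π^{-1}(V) = {g} ∉ τ ✗.
  V = {[f], [g]}: π^{-1}(V) = {f, g} ∉ τ ✗.
  V = {[h=i]}: π^{-1}(V) = {h, i} ∉ τ ✗.
  V = {[f], [h=i]}: π^{-1}(V) = {f, h, i} ∉ τ ✗.
  V = {[g], [h=i]}: π^{-1}(V) = {g, h, i} ∈ τ ✓.
  V = {[f], [g], [h=i]}: π^{-1}(V) = {f, g, h, i} ∈ τ ✓.
  V = {[j]}: π^{-1}(V) = {j} ∉ τ ✗.
  V = {[f], [j]}: π^{-1}(V) = {f, j} ∉ τ ✗.
  V = {[g], [j]}: π^{-1}(V) = {g, j} ∉ τ ✗.
  V = {[f], [g], [j]}: π^{-1}(V) = {f, g, j} ∉ τ ✗.
  V = {[h=i], [j]}: π^{-1}(V) = {h, i, j} ∉ τ ✗.
  V = {[f], [h=i], [j]}: π^{-1}(V) = {f, h, i, j} ∉ τ ✗.
  V = {[g], [h=i], [j]}: π^{-1}(V) = {g, h, i, j} ∈ τ ✓.
  V = {[f], [g], [h=i], [j]}: π^{-1}(V) = {f, g, h, i, j} ∈ τ ✓.
Open sets in the quotient: τ_Q = {{}, {[f]}, {[g], [h=i]}, {[f], [g], [h=i]}, {[g], [h=i], [j]}, {[f], [g], [h=i], [j]}} (6 elements).


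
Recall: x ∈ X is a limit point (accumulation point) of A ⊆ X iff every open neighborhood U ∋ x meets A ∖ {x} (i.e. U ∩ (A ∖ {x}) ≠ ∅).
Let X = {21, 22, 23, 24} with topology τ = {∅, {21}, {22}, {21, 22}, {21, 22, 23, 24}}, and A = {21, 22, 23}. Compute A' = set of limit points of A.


A' = {23, 24}

For each x ∈ X, list the open sets U ∈ τ with x ∈ U, then check whether U ∩ (A ∖ {x}) ≠ ∅ for every such U.
  x = 21: open {21} ∋ x has {21} ∩ (A ∖ {21}) = ∅, so x is NOT a limit point.
  x = 22: open {22} ∋ x has {22} ∩ (A ∖ {22}) = ∅, so x is NOT a limit point.
  x = 23: opens ∋ x are {21, 22, 23, 24}; each meets A ∖ {23}, so x IS a limit point.
  x = 24: opens ∋ x are {21, 22, 23, 24}; each meets A ∖ {24}, so x IS a limit point.
Collecting: A' = {23, 24}.


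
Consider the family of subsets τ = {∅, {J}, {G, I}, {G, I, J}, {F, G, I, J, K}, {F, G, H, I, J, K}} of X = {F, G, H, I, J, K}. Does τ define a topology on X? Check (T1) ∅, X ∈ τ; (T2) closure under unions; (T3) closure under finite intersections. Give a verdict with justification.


τ IS a topology on X.

Axiom (T1): ∅ ∈ τ? Yes; X ∈ τ? Yes.
Axiom (T2/T3): check pairwise unions and intersections of members of τ.
All pairwise intersections and unions checked — each lies in τ. Therefore τ satisfies (T1), (T2), (T3): it IS a topology on X.


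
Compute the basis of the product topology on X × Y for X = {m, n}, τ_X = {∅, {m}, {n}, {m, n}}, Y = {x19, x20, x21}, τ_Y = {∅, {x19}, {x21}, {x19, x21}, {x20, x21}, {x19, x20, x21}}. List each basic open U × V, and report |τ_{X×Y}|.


Basis B = {∅ × ∅, {m} × {x19}, {m} × {x21}, {n} × {x19}, {n} × {x21}, {m} × {x19, x21}, {m, n} × {x19}, {m} × {x20, x21}, {m, n} × {x21}, {n} × {x19, x21}, {n} × {x20, x21}, {m} × {x19, x20, x21}, {n} × {x19, x20, x21}, {m, n} × {x19, x21}, {m, n} × {x20, x21}, {m, n} × {x19, x20, x21}}; |τ_{X×Y}| = 36.

Enumerate products U × V with U ∈ τ_X, V ∈ τ_Y (deduplicated):
  ∅ × ∅ = {} (∅)
  {m} × {x19} = {(m,x19)}
  {m} × {x21} = {(m,x21)}
  {n} × {x19} = {(n,x19)}
  {n} × {x21} = {(n,x21)}
  {m} × {x19, x21} = {(m,x19), (m,x21)}
  {m, n} × {x19} = {(m,x19), (n,x19)}
  {m} × {x20, x21} = {(m,x20), (m,x21)}
  {m, n} × {x21} = {(m,x21), (n,x21)}
  {n} × {x19, x21} = {(n,x19), (n,x21)}
  {n} × {x20, x21} = {(n,x20), (n,x21)}
  {m} × {x19, x20, x21} = {(m,x19), (m,x20), (m,x21)}
  {n} × {x19, x20, x21} = {(n,x19), (n,x20), (n,x21)}
  {m, n} × {x19, x21} = {(m,x19), (m,x21), (n,x19), (n,x21)}
  {m, n} × {x20, x21} = {(m,x20), (m,x21), (n,x20), (n,x21)}
  {m, n} × {x19, x20, x21} = {(m,x19), (m,x20), (m,x21), (n,x19), (n,x20), (n,x21)}
These 16 distinct sets form the basis B.
Close under arbitrary unions to get τ_{X×Y}; counting gives |τ_{X×Y}| = 36.


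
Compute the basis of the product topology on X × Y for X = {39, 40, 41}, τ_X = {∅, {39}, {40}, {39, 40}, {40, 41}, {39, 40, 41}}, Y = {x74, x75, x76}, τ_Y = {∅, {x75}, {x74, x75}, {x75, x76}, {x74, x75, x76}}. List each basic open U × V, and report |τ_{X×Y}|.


Basis B = {∅ × ∅, {39} × {x75}, {40} × {x75}, {39} × {x74, x75}, {39} × {x75, x76}, {39, 40} × {x75}, {40} × {x74, x75}, {40} × {x75, x76}, {40, 41} × {x75}, {39} × {x74, x75, x76}, {39, 40, 41} × {x75}, {40} × {x74, x75, x76}, {39, 40} × {x74, x75}, {39, 40} × {x75, x76}, {40, 41} × {x74, x75}, {40, 41} × {x75, x76}, {39, 40} × {x74, x75, x76}, {39, 40, 41} × {x74, x75}, {39, 40, 41} × {x75, x76}, {40, 41} × {x74, x75, x76}, {39, 40, 41} × {x74, x75, x76}}; |τ_{X×Y}| = 70.

Enumerate products U × V with U ∈ τ_X, V ∈ τ_Y (deduplicated):
  ∅ × ∅ = {} (∅)
  {39} × {x75} = {(39,x75)}
  {40} × {x75} = {(40,x75)}
  {39} × {x74, x75} = {(39,x74), (39,x75)}
  {39} × {x75, x76} = {(39,x75), (39,x76)}
  {39, 40} × {x75} = {(39,x75), (40,x75)}
  {40} × {x74, x75} = {(40,x74), (40,x75)}
  {40} × {x75, x76} = {(40,x75), (40,x76)}
  {40, 41} × {x75} = {(40,x75), (41,x75)}
  {39} × {x74, x75, x76} = {(39,x74), (39,x75), (39,x76)}
  {39, 40, 41} × {x75} = {(39,x75), (40,x75), (41,x75)}
  {40} × {x74, x75, x76} = {(40,x74), (40,x75), (40,x76)}
  {39, 40} × {x74, x75} = {(39,x74), (39,x75), (40,x74), (40,x75)}
  {39, 40} × {x75, x76} = {(39,x75), (39,x76), (40,x75), (40,x76)}
  {40, 41} × {x74, x75} = {(40,x74), (40,x75), (41,x74), (41,x75)}
  {40, 41} × {x75, x76} = {(40,x75), (40,x76), (41,x75), (41,x76)}
  {39, 40} × {x74, x75, x76} = {(39,x74), (39,x75), (39,x76), (40,x74), (40,x75), (40,x76)}
  {39, 40, 41} × {x74, x75} = {(39,x74), (39,x75), (40,x74), (40,x75), (41,x74), (41,x75)}
  {39, 40, 41} × {x75, x76} = {(39,x75), (39,x76), (40,x75), (40,x76), (41,x75), (41,x76)}
  {40, 41} × {x74, x75, x76} = {(40,x74), (40,x75), (40,x76), (41,x74), (41,x75), (41,x76)}
  {39, 40, 41} × {x74, x75, x76} = {(39,x74), (39,x75), (39,x76), (40,x74), (40,x75), (40,x76), (41,x74), (41,x75), (41,x76)}
These 21 distinct sets form the basis B.
Close under arbitrary unions to get τ_{X×Y}; counting gives |τ_{X×Y}| = 70.


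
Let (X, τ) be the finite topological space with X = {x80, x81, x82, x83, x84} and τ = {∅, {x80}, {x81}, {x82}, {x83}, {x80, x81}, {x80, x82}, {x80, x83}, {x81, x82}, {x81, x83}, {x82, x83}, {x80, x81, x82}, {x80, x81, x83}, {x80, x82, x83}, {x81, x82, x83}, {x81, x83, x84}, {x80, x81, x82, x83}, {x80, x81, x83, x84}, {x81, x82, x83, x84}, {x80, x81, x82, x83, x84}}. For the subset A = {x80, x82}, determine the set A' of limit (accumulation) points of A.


A' = ∅

For each x ∈ X, list the open sets U ∈ τ with x ∈ U, then check whether U ∩ (A ∖ {x}) ≠ ∅ for every such U.
  x = x80: open {x80} ∋ x has {x80} ∩ (A ∖ {x80}) = ∅, so x is NOT a limit point.
  x = x81: open {x81} ∋ x has {x81} ∩ (A ∖ {x81}) = ∅, so x is NOT a limit point.
  x = x82: open {x82} ∋ x has {x82} ∩ (A ∖ {x82}) = ∅, so x is NOT a limit point.
  x = x83: open {x83} ∋ x has {x83} ∩ (A ∖ {x83}) = ∅, so x is NOT a limit point.
  x = x84: open {x81, x83, x84} ∋ x has {x81, x83, x84} ∩ (A ∖ {x84}) = ∅, so x is NOT a limit point.
Collecting: A' = ∅.


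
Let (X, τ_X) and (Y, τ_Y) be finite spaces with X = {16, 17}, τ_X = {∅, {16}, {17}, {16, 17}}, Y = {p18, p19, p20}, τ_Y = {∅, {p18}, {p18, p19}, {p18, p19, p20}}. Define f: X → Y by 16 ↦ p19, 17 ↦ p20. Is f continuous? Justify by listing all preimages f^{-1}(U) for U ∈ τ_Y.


f IS continuous.

Compute f^{-1}(U) for each U ∈ τ_Y:
  U = ∅: f^{-1}(U) = ∅ ∈ τ_X ✓.
  U = {p18}: f^{-1}(U) = ∅ ∈ τ_X ✓.
  U = {p18, p19}: f^{-1}(U) = {16} ∈ τ_X ✓.
  U = {p18, p19, p20}: f^{-1}(U) = {16, 17} ∈ τ_X ✓.
Every preimage lies in τ_X, so f IS continuous.


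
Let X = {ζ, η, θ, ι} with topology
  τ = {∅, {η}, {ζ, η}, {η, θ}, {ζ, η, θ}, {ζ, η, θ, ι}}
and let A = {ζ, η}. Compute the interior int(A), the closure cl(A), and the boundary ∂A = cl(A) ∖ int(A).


int(A) = {ζ, η}, cl(A) = {ζ, η, θ, ι}, ∂A = {θ, ι}.

Closed sets in (X, τ) are complements of opens:
  closed(X, τ) = {∅, {ι}, {ζ, ι}, {θ, ι}, {ζ, θ, ι}, {ζ, η, θ, ι}}.
int(A) = ⋃ {U ∈ τ : U ⊆ A}. Opens contained in A: ∅, {η}, {ζ, η}.
Taking the union of these: int(A) = {ζ, η}.
cl(A) = ⋂ {C closed : A ⊆ C}. Closed sets containing A: {ζ, η, θ, ι}.
Intersecting these: cl(A) = {ζ, η, θ, ι}.
∂A = cl(A) ∖ int(A) = {ζ, η, θ, ι} ∖ {ζ, η} = {θ, ι}.


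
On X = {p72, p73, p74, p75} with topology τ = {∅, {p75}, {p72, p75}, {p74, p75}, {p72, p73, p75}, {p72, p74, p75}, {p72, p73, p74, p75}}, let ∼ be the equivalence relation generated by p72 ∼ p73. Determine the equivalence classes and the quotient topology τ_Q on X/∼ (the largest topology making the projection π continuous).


X/∼ = {[p72=p73], [p74], [p75]}; |τ_Q| = 5.

Equivalence classes: [p72=p73], [p74], [p75].
Quotient map π: X → X/∼ sends p72 ↦ [p72=p73], p73 ↦ [p72=p73], p74 ↦ [p74], p75 ↦ [p75].
For each subset V ⊆ X/∼, compute π^{-1}(V) ⊆ X and check whether π^{-1}(V) ∈ τ. V is open in τ_Q iff π^{-1}(V) ∈ τ.
  V = {}: π^{-1}(V) = ∅ ∈ τ ✓.
  V = {[p72=p73]}: π^{-1}(V) = {p72, p73} ∉ τ ✗.
  V = {[p74]}: π^{-1}(V) = {p74} ∉ τ ✗.
  V = {[p72=p73], [p74]}: π^{-1}(V) = {p72, p73, p74} ∉ τ ✗.
  V = {[p75]}: π^{-1}(V) = {p75} ∈ τ ✓.
  V = {[p72=p73], [p75]}: π^{-1}(V) = {p72, p73, p75} ∈ τ ✓.
  V = {[p74], [p75]}: π^{-1}(V) = {p74, p75} ∈ τ ✓.
  V = {[p72=p73], [p74], [p75]}: π^{-1}(V) = {p72, p73, p74, p75} ∈ τ ✓.
Open sets in the quotient: τ_Q = {{}, {[p75]}, {[p72=p73], [p75]}, {[p74], [p75]}, {[p72=p73], [p74], [p75]}} (5 elements).


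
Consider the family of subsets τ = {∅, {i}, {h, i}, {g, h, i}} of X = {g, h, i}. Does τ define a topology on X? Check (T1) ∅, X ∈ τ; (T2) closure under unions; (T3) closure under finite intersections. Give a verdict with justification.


τ IS a topology on X.

Axiom (T1): ∅ ∈ τ? Yes; X ∈ τ? Yes.
Axiom (T2/T3): check pairwise unions and intersections of members of τ.
All pairwise intersections and unions checked — each lies in τ. Therefore τ satisfies (T1), (T2), (T3): it IS a topology on X.


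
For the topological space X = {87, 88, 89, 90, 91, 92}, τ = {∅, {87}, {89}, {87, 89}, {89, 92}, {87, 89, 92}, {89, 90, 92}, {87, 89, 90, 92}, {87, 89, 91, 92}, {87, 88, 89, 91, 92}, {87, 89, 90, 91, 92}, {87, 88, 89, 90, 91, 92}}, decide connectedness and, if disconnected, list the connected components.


(X, τ) is connected.

Find clopen sets (U ∈ τ with X ∖ U ∈ τ):
  U = ∅, X ∖ U = {87, 88, 89, 90, 91, 92} — both open, so U is clopen.
  U = {87, 88, 89, 90, 91, 92}, X ∖ U = ∅ — both open, so U is clopen.
Only trivial clopens (∅ and X) exist, so (X, τ) is connected.
Compute connected components by grouping points that agree on all clopens:
  component: {87, 88, 89, 90, 91, 92}


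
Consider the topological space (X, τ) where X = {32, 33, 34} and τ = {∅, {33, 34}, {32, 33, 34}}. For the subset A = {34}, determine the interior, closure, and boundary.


int(A) = ∅, cl(A) = {32, 33, 34}, ∂A = {32, 33, 34}.

Closed sets in (X, τ) are complements of opens:
  closed(X, τ) = {∅, {32}, {32, 33, 34}}.
int(A) = ⋃ {U ∈ τ : U ⊆ A}. Opens contained in A: ∅.
Taking the union of these: int(A) = ∅.
cl(A) = ⋂ {C closed : A ⊆ C}. Closed sets containing A: {32, 33, 34}.
Intersecting these: cl(A) = {32, 33, 34}.
∂A = cl(A) ∖ int(A) = {32, 33, 34} ∖ ∅ = {32, 33, 34}.


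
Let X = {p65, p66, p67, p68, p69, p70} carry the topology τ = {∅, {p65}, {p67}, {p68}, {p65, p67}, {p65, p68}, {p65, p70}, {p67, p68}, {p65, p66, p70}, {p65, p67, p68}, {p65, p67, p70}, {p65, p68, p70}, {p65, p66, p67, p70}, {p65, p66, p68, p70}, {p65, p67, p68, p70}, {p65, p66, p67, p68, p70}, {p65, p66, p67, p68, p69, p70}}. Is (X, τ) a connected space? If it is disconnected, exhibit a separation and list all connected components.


(X, τ) is connected.

Find clopen sets (U ∈ τ with X ∖ U ∈ τ):
  U = ∅, X ∖ U = {p65, p66, p67, p68, p69, p70} — both open, so U is clopen.
  U = {p65, p66, p67, p68, p69, p70}, X ∖ U = ∅ — both open, so U is clopen.
Only trivial clopens (∅ and X) exist, so (X, τ) is connected.
Compute connected components by grouping points that agree on all clopens:
  component: {p65, p66, p67, p68, p69, p70}


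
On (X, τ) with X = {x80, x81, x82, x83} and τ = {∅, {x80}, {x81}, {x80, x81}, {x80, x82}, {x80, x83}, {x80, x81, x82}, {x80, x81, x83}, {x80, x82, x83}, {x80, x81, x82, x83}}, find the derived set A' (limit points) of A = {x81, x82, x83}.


A' = ∅

For each x ∈ X, list the open sets U ∈ τ with x ∈ U, then check whether U ∩ (A ∖ {x}) ≠ ∅ for every such U.
  x = x80: open {x80} ∋ x has {x80} ∩ (A ∖ {x80}) = ∅, so x is NOT a limit point.
  x = x81: open {x81} ∋ x has {x81} ∩ (A ∖ {x81}) = ∅, so x is NOT a limit point.
  x = x82: open {x80, x82} ∋ x has {x80, x82} ∩ (A ∖ {x82}) = ∅, so x is NOT a limit point.
  x = x83: open {x80, x83} ∋ x has {x80, x83} ∩ (A ∖ {x83}) = ∅, so x is NOT a limit point.
Collecting: A' = ∅.


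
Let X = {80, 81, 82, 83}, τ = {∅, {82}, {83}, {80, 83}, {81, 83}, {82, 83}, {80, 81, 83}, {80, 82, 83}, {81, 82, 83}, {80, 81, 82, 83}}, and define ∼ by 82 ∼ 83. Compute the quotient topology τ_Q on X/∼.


X/∼ = {[80], [81], [82=83]}; |τ_Q| = 5.

Equivalence classes: [80], [81], [82=83].
Quotient map π: X → X/∼ sends 80 ↦ [80], 81 ↦ [81], 82 ↦ [82=83], 83 ↦ [82=83].
For each subset V ⊆ X/∼, compute π^{-1}(V) ⊆ X and check whether π^{-1}(V) ∈ τ. V is open in τ_Q iff π^{-1}(V) ∈ τ.
  V = {}: π^{-1}(V) = ∅ ∈ τ ✓.
  V = {[80]}: π^{-1}(V) = {80} ∉ τ ✗.
  V = {[81]}: π^{-1}(V) = {81} ∉ τ ✗.
  V = {[80], [81]}: π^{-1}(V) = {80, 81} ∉ τ ✗.
  V = {[82=83]}: π^{-1}(V) = {82, 83} ∈ τ ✓.
  V = {[80], [82=83]}: π^{-1}(V) = {80, 82, 83} ∈ τ ✓.
  V = {[81], [82=83]}: π^{-1}(V) = {81, 82, 83} ∈ τ ✓.
  V = {[80], [81], [82=83]}: π^{-1}(V) = {80, 81, 82, 83} ∈ τ ✓.
Open sets in the quotient: τ_Q = {{}, {[82=83]}, {[80], [82=83]}, {[81], [82=83]}, {[80], [81], [82=83]}} (5 elements).


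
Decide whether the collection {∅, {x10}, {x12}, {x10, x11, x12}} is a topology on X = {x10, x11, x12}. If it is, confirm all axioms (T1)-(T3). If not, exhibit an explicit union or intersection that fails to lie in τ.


τ is NOT a topology on X.

Axiom (T1): ∅ ∈ τ? Yes; X ∈ τ? Yes.
Axiom (T2/T3): check pairwise unions and intersections of members of τ.
Counterexample for (T2): {x10} ∪ {x12} = {x10, x12} ∉ τ. Therefore τ is NOT a topology.


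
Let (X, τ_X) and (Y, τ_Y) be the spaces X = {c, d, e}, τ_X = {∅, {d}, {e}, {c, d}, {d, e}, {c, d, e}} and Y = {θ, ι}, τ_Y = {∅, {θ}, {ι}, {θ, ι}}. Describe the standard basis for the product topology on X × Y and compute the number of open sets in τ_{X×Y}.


Basis B = {∅ × ∅, {d} × {θ}, {d} × {ι}, {e} × {θ}, {e} × {ι}, {c, d} × {θ}, {c, d} × {ι}, {d} × {θ, ι}, {d, e} × {θ}, {d, e} × {ι}, {e} × {θ, ι}, {c, d, e} × {θ}, {c, d, e} × {ι}, {c, d} × {θ, ι}, {d, e} × {θ, ι}, {c, d, e} × {θ, ι}}; |τ_{X×Y}| = 36.

Enumerate products U × V with U ∈ τ_X, V ∈ τ_Y (deduplicated):
  ∅ × ∅ = {} (∅)
  {d} × {θ} = {(d,θ)}
  {d} × {ι} = {(d,ι)}
  {e} × {θ} = {(e,θ)}
  {e} × {ι} = {(e,ι)}
  {c, d} × {θ} = {(c,θ), (d,θ)}
  {c, d} × {ι} = {(c,ι), (d,ι)}
  {d} × {θ, ι} = {(d,θ), (d,ι)}
  {d, e} × {θ} = {(d,θ), (e,θ)}
  {d, e} × {ι} = {(d,ι), (e,ι)}
  {e} × {θ, ι} = {(e,θ), (e,ι)}
  {c, d, e} × {θ} = {(c,θ), (d,θ), (e,θ)}
  {c, d, e} × {ι} = {(c,ι), (d,ι), (e,ι)}
  {c, d} × {θ, ι} = {(c,θ), (c,ι), (d,θ), (d,ι)}
  {d, e} × {θ, ι} = {(d,θ), (d,ι), (e,θ), (e,ι)}
  {c, d, e} × {θ, ι} = {(c,θ), (c,ι), (d,θ), (d,ι), (e,θ), (e,ι)}
These 16 distinct sets form the basis B.
Close under arbitrary unions to get τ_{X×Y}; counting gives |τ_{X×Y}| = 36.
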